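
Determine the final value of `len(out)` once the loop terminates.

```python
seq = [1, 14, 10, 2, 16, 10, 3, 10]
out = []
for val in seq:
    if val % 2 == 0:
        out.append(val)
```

Let's trace through this code step by step.

Initialize: seq = [1, 14, 10, 2, 16, 10, 3, 10]
Initialize: out = []
Entering loop: for val in seq:
After iteration 1: val = 1, out = []
After iteration 2: val = 14, out = [14]
After iteration 3: val = 10, out = [14, 10]
After iteration 4: val = 2, out = [14, 10, 2]
After iteration 5: val = 16, out = [14, 10, 2, 16]
After iteration 6: val = 10, out = [14, 10, 2, 16, 10]
After iteration 7: val = 3, out = [14, 10, 2, 16, 10]
After iteration 8: val = 10, out = [14, 10, 2, 16, 10, 10]
Loop ends.
len(out) = 6

Final answer: 6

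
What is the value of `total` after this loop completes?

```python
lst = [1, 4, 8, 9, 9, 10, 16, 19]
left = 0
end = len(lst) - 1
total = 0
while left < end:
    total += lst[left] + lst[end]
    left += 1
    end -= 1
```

Let's trace through this code step by step.

Initialize: lst = [1, 4, 8, 9, 9, 10, 16, 19]
Initialize: left = 0
Initialize: end = 7
Initialize: total = 0
Entering loop: while left < end:
After iteration 1: left = 1, end = 6, total = 20
After iteration 2: left = 2, end = 5, total = 40
After iteration 3: left = 3, end = 4, total = 58
After iteration 4: left = 4, end = 3, total = 76
Loop ends.

Final answer: 76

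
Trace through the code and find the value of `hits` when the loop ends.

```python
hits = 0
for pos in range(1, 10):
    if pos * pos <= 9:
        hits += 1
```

Let's trace through this code step by step.

Initialize: hits = 0
Entering loop: for pos in range(1, 10):
After iteration 1: pos = 1, hits = 1
After iteration 2: pos = 2, hits = 2
After iteration 3: pos = 3, hits = 3
After iteration 4: pos = 4, hits = 3
After iteration 5: pos = 5, hits = 3
After iteration 6: pos = 6, hits = 3
After iteration 7: pos = 7, hits = 3
After iteration 8: pos = 8, hits = 3
After iteration 9: pos = 9, hits = 3
Loop ends.

Final answer: 3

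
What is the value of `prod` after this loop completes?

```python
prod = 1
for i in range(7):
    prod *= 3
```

Let's trace through this code step by step.

Initialize: prod = 1
Entering loop: for i in range(7):
After iteration 1: i = 0, prod = 3
After iteration 2: i = 1, prod = 9
After iteration 3: i = 2, prod = 27
After iteration 4: i = 3, prod = 81
After iteration 5: i = 4, prod = 243
After iteration 6: i = 5, prod = 729
After iteration 7: i = 6, prod = 2187
Loop ends.

Final answer: 2187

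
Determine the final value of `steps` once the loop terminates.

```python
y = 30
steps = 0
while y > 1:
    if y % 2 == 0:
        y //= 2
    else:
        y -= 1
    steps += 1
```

Let's trace through this code step by step.

Initialize: y = 30
Initialize: steps = 0
Entering loop: while y > 1:
After iteration 1: y = 15, steps = 1
After iteration 2: y = 14, steps = 2
After iteration 3: y = 7, steps = 3
After iteration 4: y = 6, steps = 4
After iteration 5: y = 3, steps = 5
After iteration 6: y = 2, steps = 6
After iteration 7: y = 1, steps = 7
Loop ends.

Final answer: 7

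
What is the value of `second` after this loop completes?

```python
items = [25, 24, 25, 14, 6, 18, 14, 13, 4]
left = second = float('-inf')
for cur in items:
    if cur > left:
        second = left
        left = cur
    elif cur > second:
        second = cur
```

Let's trace through this code step by step.

Initialize: items = [25, 24, 25, 14, 6, 18, 14, 13, 4]
Initialize: left = -inf
Initialize: second = -inf
Entering loop: for cur in items:
After iteration 1: cur = 25, left = 25, second = -inf
After iteration 2: cur = 24, left = 25, second = 24
After iteration 3: cur = 25, left = 25, second = 25
After iteration 4: cur = 14, left = 25, second = 25
After iteration 5: cur = 6, left = 25, second = 25
After iteration 6: cur = 18, left = 25, second = 25
After iteration 7: cur = 14, left = 25, second = 25
After iteration 8: cur = 13, left = 25, second = 25
After iteration 9: cur = 4, left = 25, second = 25
Loop ends.

Final answer: 25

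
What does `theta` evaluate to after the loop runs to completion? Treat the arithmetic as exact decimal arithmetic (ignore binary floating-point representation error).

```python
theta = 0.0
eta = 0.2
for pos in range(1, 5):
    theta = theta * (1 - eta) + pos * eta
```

Let's trace through this code step by step.

Initialize: theta = 0.0
Initialize: eta = 0.2
Entering loop: for pos in range(1, 5):
After iteration 1: pos = 1, theta = 0.2
After iteration 2: pos = 2, theta = 0.56
After iteration 3: pos = 3, theta = 1.048
After iteration 4: pos = 4, theta = 1.6384
Loop ends.

Final answer: 1.6384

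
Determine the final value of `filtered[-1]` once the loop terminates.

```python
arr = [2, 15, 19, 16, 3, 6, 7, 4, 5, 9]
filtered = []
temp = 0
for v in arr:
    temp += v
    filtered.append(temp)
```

Let's trace through this code step by step.

Initialize: arr = [2, 15, 19, 16, 3, 6, 7, 4, 5, 9]
Initialize: filtered = []
Initialize: temp = 0
Entering loop: for v in arr:
After iteration 1: v = 2, filtered = [2], temp = 2
After iteration 2: v = 15, filtered = [2, 17], temp = 17
After iteration 3: v = 19, filtered = [2, 17, 36], temp = 36
After iteration 4: v = 16, filtered = [2, 17, 36, 52], temp = 52
After iteration 5: v = 3, filtered = [2, 17, 36, 52, 55], temp = 55
After iteration 6: v = 6, filtered = [2, 17, 36, 52, 55, 61], temp = 61
After iteration 7: v = 7, filtered = [2, 17, 36, 52, 55, 61, 68], temp = 68
After iteration 8: v = 4, filtered = [2, 17, 36, 52, 55, 61, 68, 72], temp = 72
After iteration 9: v = 5, filtered = [2, 17, 36, 52, 55, 61, 68, 72, 77], temp = 77
After iteration 10: v = 9, filtered = [2, 17, 36, 52, 55, 61, 68, 72, 77, 86], temp = 86
Loop ends.
filtered[-1] = 86

Final answer: 86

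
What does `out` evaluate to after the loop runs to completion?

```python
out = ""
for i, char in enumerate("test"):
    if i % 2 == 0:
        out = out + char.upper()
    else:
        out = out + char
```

Let's trace through this code step by step.

Initialize: out = ''
Entering loop: for i, char in enumerate("test"):
After iteration 1: i = 0, char = 't', out = 'T'
After iteration 2: i = 1, char = 'e', out = 'Te'
After iteration 3: i = 2, char = 's', out = 'TeS'
After iteration 4: i = 3, char = 't', out = 'TeSt'
Loop ends.

Final answer: 'TeSt'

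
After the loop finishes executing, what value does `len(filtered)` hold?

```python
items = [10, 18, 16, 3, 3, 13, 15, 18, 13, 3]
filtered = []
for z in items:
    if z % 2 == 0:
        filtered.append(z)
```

Let's trace through this code step by step.

Initialize: items = [10, 18, 16, 3, 3, 13, 15, 18, 13, 3]
Initialize: filtered = []
Entering loop: for z in items:
After iteration 1: z = 10, filtered = [10]
After iteration 2: z = 18, filtered = [10, 18]
After iteration 3: z = 16, filtered = [10, 18, 16]
After iteration 4: z = 3, filtered = [10, 18, 16]
After iteration 5: z = 3, filtered = [10, 18, 16]
After iteration 6: z = 13, filtered = [10, 18, 16]
After iteration 7: z = 15, filtered = [10, 18, 16]
After iteration 8: z = 18, filtered = [10, 18, 16, 18]
After iteration 9: z = 13, filtered = [10, 18, 16, 18]
After iteration 10: z = 3, filtered = [10, 18, 16, 18]
Loop ends.
len(filtered) = 4

Final answer: 4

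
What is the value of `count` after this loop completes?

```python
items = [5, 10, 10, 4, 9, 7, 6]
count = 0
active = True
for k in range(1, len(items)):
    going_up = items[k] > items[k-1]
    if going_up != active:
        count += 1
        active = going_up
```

Let's trace through this code step by step.

Initialize: items = [5, 10, 10, 4, 9, 7, 6]
Initialize: count = 0
Initialize: active = True
Entering loop: for k in range(1, len(items)):
After iteration 1: k = 1, count = 0, active = True, going_up = True
After iteration 2: k = 2, count = 1, active = False, going_up = False
After iteration 3: k = 3, count = 1, active = False, going_up = False
After iteration 4: k = 4, count = 2, active = True, going_up = True
After iteration 5: k = 5, count = 3, active = False, going_up = False
After iteration 6: k = 6, count = 3, active = False, going_up = False
Loop ends.

Final answer: 3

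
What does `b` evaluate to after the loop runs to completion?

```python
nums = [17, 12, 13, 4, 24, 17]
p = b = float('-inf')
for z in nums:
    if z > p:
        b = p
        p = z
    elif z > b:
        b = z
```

Let's trace through this code step by step.

Initialize: nums = [17, 12, 13, 4, 24, 17]
Initialize: p = -inf
Initialize: b = -inf
Entering loop: for z in nums:
After iteration 1: z = 17, p = 17, b = -inf
After iteration 2: z = 12, p = 17, b = 12
After iteration 3: z = 13, p = 17, b = 13
After iteration 4: z = 4, p = 17, b = 13
After iteration 5: z = 24, p = 24, b = 17
After iteration 6: z = 17, p = 24, b = 17
Loop ends.

Final answer: 17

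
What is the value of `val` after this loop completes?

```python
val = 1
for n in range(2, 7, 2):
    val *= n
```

Let's trace through this code step by step.

Initialize: val = 1
Entering loop: for n in range(2, 7, 2):
After iteration 1: n = 2, val = 2
After iteration 2: n = 4, val = 8
After iteration 3: n = 6, val = 48
Loop ends.

Final answer: 48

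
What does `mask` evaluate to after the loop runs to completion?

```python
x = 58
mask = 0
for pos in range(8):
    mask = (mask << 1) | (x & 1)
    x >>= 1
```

Let's trace through this code step by step.

Initialize: x = 58
Initialize: mask = 0
Entering loop: for pos in range(8):
After iteration 1: pos = 0, x = 29, mask = 0
After iteration 2: pos = 1, x = 14, mask = 1
After iteration 3: pos = 2, x = 7, mask = 2
After iteration 4: pos = 3, x = 3, mask = 5
After iteration 5: pos = 4, x = 1, mask = 11
After iteration 6: pos = 5, x = 0, mask = 23
After iteration 7: pos = 6, x = 0, mask = 46
After iteration 8: pos = 7, x = 0, mask = 92
Loop ends.

Final answer: 92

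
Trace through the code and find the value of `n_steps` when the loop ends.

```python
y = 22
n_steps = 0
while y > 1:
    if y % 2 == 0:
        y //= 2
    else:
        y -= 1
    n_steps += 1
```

Let's trace through this code step by step.

Initialize: y = 22
Initialize: n_steps = 0
Entering loop: while y > 1:
After iteration 1: y = 11, n_steps = 1
After iteration 2: y = 10, n_steps = 2
After iteration 3: y = 5, n_steps = 3
After iteration 4: y = 4, n_steps = 4
After iteration 5: y = 2, n_steps = 5
After iteration 6: y = 1, n_steps = 6
Loop ends.

Final answer: 6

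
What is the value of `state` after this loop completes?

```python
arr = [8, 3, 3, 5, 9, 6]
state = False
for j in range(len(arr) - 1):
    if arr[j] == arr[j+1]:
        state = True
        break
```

Let's trace through this code step by step.

Initialize: arr = [8, 3, 3, 5, 9, 6]
Initialize: state = False
Entering loop: for j in range(len(arr) - 1):
After iteration 1: j = 0, state = False
After iteration 2: j = 1, state = True
Loop ends.

Final answer: True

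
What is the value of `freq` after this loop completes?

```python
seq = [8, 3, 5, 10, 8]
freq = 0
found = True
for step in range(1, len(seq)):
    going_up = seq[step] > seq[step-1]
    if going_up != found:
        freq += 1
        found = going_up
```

Let's trace through this code step by step.

Initialize: seq = [8, 3, 5, 10, 8]
Initialize: freq = 0
Initialize: found = True
Entering loop: for step in range(1, len(seq)):
After iteration 1: step = 1, freq = 1, found = False, going_up = False
After iteration 2: step = 2, freq = 2, found = True, going_up = True
After iteration 3: step = 3, freq = 2, found = True, going_up = True
After iteration 4: step = 4, freq = 3, found = False, going_up = False
Loop ends.

Final answer: 3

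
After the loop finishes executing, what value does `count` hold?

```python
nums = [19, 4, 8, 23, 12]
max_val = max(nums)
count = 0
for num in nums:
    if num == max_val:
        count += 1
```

Let's trace through this code step by step.

Initialize: nums = [19, 4, 8, 23, 12]
Initialize: max_val = 23
Initialize: count = 0
Entering loop: for num in nums:
After iteration 1: num = 19, count = 0
After iteration 2: num = 4, count = 0
After iteration 3: num = 8, count = 0
After iteration 4: num = 23, count = 1
After iteration 5: num = 12, count = 1
Loop ends.

Final answer: 1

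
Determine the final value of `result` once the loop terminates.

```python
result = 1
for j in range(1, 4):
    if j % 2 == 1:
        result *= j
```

Let's trace through this code step by step.

Initialize: result = 1
Entering loop: for j in range(1, 4):
After iteration 1: j = 1, result = 1
After iteration 2: j = 2, result = 1
After iteration 3: j = 3, result = 3
Loop ends.

Final answer: 3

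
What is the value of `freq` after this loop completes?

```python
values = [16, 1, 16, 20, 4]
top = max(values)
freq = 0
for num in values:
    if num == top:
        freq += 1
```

Let's trace through this code step by step.

Initialize: values = [16, 1, 16, 20, 4]
Initialize: top = 20
Initialize: freq = 0
Entering loop: for num in values:
After iteration 1: num = 16, freq = 0
After iteration 2: num = 1, freq = 0
After iteration 3: num = 16, freq = 0
After iteration 4: num = 20, freq = 1
After iteration 5: num = 4, freq = 1
Loop ends.

Final answer: 1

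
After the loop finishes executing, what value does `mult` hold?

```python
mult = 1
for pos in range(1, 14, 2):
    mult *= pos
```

Let's trace through this code step by step.

Initialize: mult = 1
Entering loop: for pos in range(1, 14, 2):
After iteration 1: pos = 1, mult = 1
After iteration 2: pos = 3, mult = 3
After iteration 3: pos = 5, mult = 15
After iteration 4: pos = 7, mult = 105
After iteration 5: pos = 9, mult = 945
After iteration 6: pos = 11, mult = 10395
After iteration 7: pos = 13, mult = 135135
Loop ends.

Final answer: 135135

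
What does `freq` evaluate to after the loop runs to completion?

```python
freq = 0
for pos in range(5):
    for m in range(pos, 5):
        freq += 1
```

Let's trace through this code step by step.

Initialize: freq = 0
Entering loop: for pos in range(5):
After iteration 1: pos = 0, freq = 5
After iteration 2: pos = 1, freq = 9
After iteration 3: pos = 2, freq = 12
After iteration 4: pos = 3, freq = 14
After iteration 5: pos = 4, freq = 15
Loop ends.

Final answer: 15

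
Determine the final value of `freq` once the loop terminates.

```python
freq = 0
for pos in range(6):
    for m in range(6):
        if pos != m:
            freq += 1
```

Let's trace through this code step by step.

Initialize: freq = 0
Entering loop: for pos in range(6):
After iteration 1: pos = 0, freq = 5
After iteration 2: pos = 1, freq = 10
After iteration 3: pos = 2, freq = 15
After iteration 4: pos = 3, freq = 20
After iteration 5: pos = 4, freq = 25
After iteration 6: pos = 5, freq = 30
Loop ends.

Final answer: 30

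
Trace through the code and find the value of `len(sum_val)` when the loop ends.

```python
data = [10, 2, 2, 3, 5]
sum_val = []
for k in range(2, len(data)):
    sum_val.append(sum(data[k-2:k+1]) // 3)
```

Let's trace through this code step by step.

Initialize: data = [10, 2, 2, 3, 5]
Initialize: sum_val = []
Entering loop: for k in range(2, len(data)):
After iteration 1: k = 2, sum_val = [4]
After iteration 2: k = 3, sum_val = [4, 2]
After iteration 3: k = 4, sum_val = [4, 2, 3]
Loop ends.
len(sum_val) = 3

Final answer: 3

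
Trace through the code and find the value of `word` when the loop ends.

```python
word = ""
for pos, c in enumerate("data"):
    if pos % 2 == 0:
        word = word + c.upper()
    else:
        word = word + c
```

Let's trace through this code step by step.

Initialize: word = ''
Entering loop: for pos, c in enumerate("data"):
After iteration 1: pos = 0, c = 'd', word = 'D'
After iteration 2: pos = 1, c = 'a', word = 'Da'
After iteration 3: pos = 2, c = 't', word = 'DaT'
After iteration 4: pos = 3, c = 'a', word = 'DaTa'
Loop ends.

Final answer: 'DaTa'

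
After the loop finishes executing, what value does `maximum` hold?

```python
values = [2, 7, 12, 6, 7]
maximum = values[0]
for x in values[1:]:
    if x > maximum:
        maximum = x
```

Let's trace through this code step by step.

Initialize: values = [2, 7, 12, 6, 7]
Initialize: maximum = 2
Entering loop: for x in values[1:]:
After iteration 1: x = 7, maximum = 7
After iteration 2: x = 12, maximum = 12
After iteration 3: x = 6, maximum = 12
After iteration 4: x = 7, maximum = 12
Loop ends.

Final answer: 12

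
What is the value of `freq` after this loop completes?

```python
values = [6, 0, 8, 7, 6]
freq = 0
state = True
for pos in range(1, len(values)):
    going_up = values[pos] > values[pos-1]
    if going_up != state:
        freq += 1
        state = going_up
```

Let's trace through this code step by step.

Initialize: values = [6, 0, 8, 7, 6]
Initialize: freq = 0
Initialize: state = True
Entering loop: for pos in range(1, len(values)):
After iteration 1: pos = 1, freq = 1, state = False, going_up = False
After iteration 2: pos = 2, freq = 2, state = True, going_up = True
After iteration 3: pos = 3, freq = 3, state = False, going_up = False
After iteration 4: pos = 4, freq = 3, state = False, going_up = False
Loop ends.

Final answer: 3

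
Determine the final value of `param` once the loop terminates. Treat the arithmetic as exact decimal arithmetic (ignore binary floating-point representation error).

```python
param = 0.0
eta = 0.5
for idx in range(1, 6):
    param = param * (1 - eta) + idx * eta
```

Let's trace through this code step by step.

Initialize: param = 0.0
Initialize: eta = 0.5
Entering loop: for idx in range(1, 6):
After iteration 1: idx = 1, param = 0.5
After iteration 2: idx = 2, param = 1.25
After iteration 3: idx = 3, param = 2.125
After iteration 4: idx = 4, param = 3.0625
After iteration 5: idx = 5, param = 4.03125
Loop ends.

Final answer: 4.03125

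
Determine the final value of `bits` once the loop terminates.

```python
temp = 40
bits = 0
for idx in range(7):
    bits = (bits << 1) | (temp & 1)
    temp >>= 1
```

Let's trace through this code step by step.

Initialize: temp = 40
Initialize: bits = 0
Entering loop: for idx in range(7):
After iteration 1: idx = 0, temp = 20, bits = 0
After iteration 2: idx = 1, temp = 10, bits = 0
After iteration 3: idx = 2, temp = 5, bits = 0
After iteration 4: idx = 3, temp = 2, bits = 1
After iteration 5: idx = 4, temp = 1, bits = 2
After iteration 6: idx = 5, temp = 0, bits = 5
After iteration 7: idx = 6, temp = 0, bits = 10
Loop ends.

Final answer: 10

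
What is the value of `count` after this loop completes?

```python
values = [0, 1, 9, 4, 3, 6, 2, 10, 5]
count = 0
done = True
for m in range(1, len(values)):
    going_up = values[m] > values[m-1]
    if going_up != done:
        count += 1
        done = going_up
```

Let's trace through this code step by step.

Initialize: values = [0, 1, 9, 4, 3, 6, 2, 10, 5]
Initialize: count = 0
Initialize: done = True
Entering loop: for m in range(1, len(values)):
After iteration 1: m = 1, count = 0, done = True, going_up = True
After iteration 2: m = 2, count = 0, done = True, going_up = True
After iteration 3: m = 3, count = 1, done = False, going_up = False
After iteration 4: m = 4, count = 1, done = False, going_up = False
After iteration 5: m = 5, count = 2, done = True, going_up = True
After iteration 6: m = 6, count = 3, done = False, going_up = False
After iteration 7: m = 7, count = 4, done = True, going_up = True
After iteration 8: m = 8, count = 5, done = False, going_up = False
Loop ends.

Final answer: 5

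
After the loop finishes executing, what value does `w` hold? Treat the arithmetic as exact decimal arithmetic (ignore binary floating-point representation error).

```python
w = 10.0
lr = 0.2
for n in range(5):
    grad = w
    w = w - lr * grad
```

Let's trace through this code step by step.

Initialize: w = 10.0
Initialize: lr = 0.2
Entering loop: for n in range(5):
After iteration 1: n = 0, w = 8.0, grad = 10.0
After iteration 2: n = 1, w = 6.4, grad = 8.0
After iteration 3: n = 2, w = 5.12, grad = 6.4
After iteration 4: n = 3, w = 4.096, grad = 5.12
After iteration 5: n = 4, w = 3.2768, grad = 4.096
Loop ends.

Final answer: 3.2768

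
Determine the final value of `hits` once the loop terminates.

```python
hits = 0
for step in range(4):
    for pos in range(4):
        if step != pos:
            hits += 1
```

Let's trace through this code step by step.

Initialize: hits = 0
Entering loop: for step in range(4):
After iteration 1: step = 0, hits = 3
After iteration 2: step = 1, hits = 6
After iteration 3: step = 2, hits = 9
After iteration 4: step = 3, hits = 12
Loop ends.

Final answer: 12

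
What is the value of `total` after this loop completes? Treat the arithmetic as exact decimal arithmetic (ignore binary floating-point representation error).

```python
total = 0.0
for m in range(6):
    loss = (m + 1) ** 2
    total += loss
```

Let's trace through this code step by step.

Initialize: total = 0.0
Entering loop: for m in range(6):
After iteration 1: m = 0, total = 1.0, loss = 1
After iteration 2: m = 1, total = 5.0, loss = 4
After iteration 3: m = 2, total = 14.0, loss = 9
After iteration 4: m = 3, total = 30.0, loss = 16
After iteration 5: m = 4, total = 55.0, loss = 25
After iteration 6: m = 5, total = 91.0, loss = 36
Loop ends.

Final answer: 91.0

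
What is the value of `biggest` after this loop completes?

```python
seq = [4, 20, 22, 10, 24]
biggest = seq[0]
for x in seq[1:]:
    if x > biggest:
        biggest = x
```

Let's trace through this code step by step.

Initialize: seq = [4, 20, 22, 10, 24]
Initialize: biggest = 4
Entering loop: for x in seq[1:]:
After iteration 1: x = 20, biggest = 20
After iteration 2: x = 22, biggest = 22
After iteration 3: x = 10, biggest = 22
After iteration 4: x = 24, biggest = 24
Loop ends.

Final answer: 24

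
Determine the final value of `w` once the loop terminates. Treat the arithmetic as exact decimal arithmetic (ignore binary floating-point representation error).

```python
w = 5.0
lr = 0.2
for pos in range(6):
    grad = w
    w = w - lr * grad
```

Let's trace through this code step by step.

Initialize: w = 5.0
Initialize: lr = 0.2
Entering loop: for pos in range(6):
After iteration 1: pos = 0, w = 4.0, grad = 5.0
After iteration 2: pos = 1, w = 3.2, grad = 4.0
After iteration 3: pos = 2, w = 2.56, grad = 3.2
After iteration 4: pos = 3, w = 2.048, grad = 2.56
After iteration 5: pos = 4, w = 1.6384, grad = 2.048
After iteration 6: pos = 5, w = 1.31072, grad = 1.6384
Loop ends.

Final answer: 1.31072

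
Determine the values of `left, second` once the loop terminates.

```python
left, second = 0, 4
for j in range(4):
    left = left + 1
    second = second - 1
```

Let's trace through this code step by step.

Initialize: left = 0
Initialize: second = 4
Entering loop: for j in range(4):
After iteration 1: j = 0, left = 1, second = 3
After iteration 2: j = 1, left = 2, second = 2
After iteration 3: j = 2, left = 3, second = 1
After iteration 4: j = 3, left = 4, second = 0
Loop ends.

Final answer: 4, 0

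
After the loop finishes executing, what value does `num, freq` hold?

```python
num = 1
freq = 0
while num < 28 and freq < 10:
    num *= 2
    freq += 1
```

Let's trace through this code step by step.

Initialize: num = 1
Initialize: freq = 0
Entering loop: while num < 28 and freq < 10:
After iteration 1: num = 2, freq = 1
After iteration 2: num = 4, freq = 2
After iteration 3: num = 8, freq = 3
After iteration 4: num = 16, freq = 4
After iteration 5: num = 32, freq = 5
Loop ends.

Final answer: 32, 5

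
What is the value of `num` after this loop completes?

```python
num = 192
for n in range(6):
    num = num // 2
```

Let's trace through this code step by step.

Initialize: num = 192
Entering loop: for n in range(6):
After iteration 1: n = 0, num = 96
After iteration 2: n = 1, num = 48
After iteration 3: n = 2, num = 24
After iteration 4: n = 3, num = 12
After iteration 5: n = 4, num = 6
After iteration 6: n = 5, num = 3
Loop ends.

Final answer: 3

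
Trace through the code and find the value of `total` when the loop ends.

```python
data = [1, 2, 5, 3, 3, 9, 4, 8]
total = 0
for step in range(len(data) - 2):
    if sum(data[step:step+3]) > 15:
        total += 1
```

Let's trace through this code step by step.

Initialize: data = [1, 2, 5, 3, 3, 9, 4, 8]
Initialize: total = 0
Entering loop: for step in range(len(data) - 2):
After iteration 1: step = 0, total = 0
After iteration 2: step = 1, total = 0
After iteration 3: step = 2, total = 0
After iteration 4: step = 3, total = 0
After iteration 5: step = 4, total = 1
After iteration 6: step = 5, total = 2
Loop ends.

Final answer: 2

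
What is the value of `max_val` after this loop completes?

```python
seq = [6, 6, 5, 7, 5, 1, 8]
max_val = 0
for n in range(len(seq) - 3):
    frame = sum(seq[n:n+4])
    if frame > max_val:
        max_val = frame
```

Let's trace through this code step by step.

Initialize: seq = [6, 6, 5, 7, 5, 1, 8]
Initialize: max_val = 0
Entering loop: for n in range(len(seq) - 3):
After iteration 1: n = 0, max_val = 24, frame = 24
After iteration 2: n = 1, max_val = 24, frame = 23
After iteration 3: n = 2, max_val = 24, frame = 18
After iteration 4: n = 3, max_val = 24, frame = 21
Loop ends.

Final answer: 24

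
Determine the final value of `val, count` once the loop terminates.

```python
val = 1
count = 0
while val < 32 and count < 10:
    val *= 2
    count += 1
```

Let's trace through this code step by step.

Initialize: val = 1
Initialize: count = 0
Entering loop: while val < 32 and count < 10:
After iteration 1: val = 2, count = 1
After iteration 2: val = 4, count = 2
After iteration 3: val = 8, count = 3
After iteration 4: val = 16, count = 4
After iteration 5: val = 32, count = 5
Loop ends.

Final answer: 32, 5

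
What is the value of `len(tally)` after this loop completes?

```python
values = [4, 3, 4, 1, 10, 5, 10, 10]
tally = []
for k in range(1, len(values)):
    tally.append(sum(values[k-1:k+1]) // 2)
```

Let's trace through this code step by step.

Initialize: values = [4, 3, 4, 1, 10, 5, 10, 10]
Initialize: tally = []
Entering loop: for k in range(1, len(values)):
After iteration 1: k = 1, tally = [3]
After iteration 2: k = 2, tally = [3, 3]
After iteration 3: k = 3, tally = [3, 3, 2]
After iteration 4: k = 4, tally = [3, 3, 2, 5]
After iteration 5: k = 5, tally = [3, 3, 2, 5, 7]
After iteration 6: k = 6, tally = [3, 3, 2, 5, 7, 7]
After iteration 7: k = 7, tally = [3, 3, 2, 5, 7, 7, 10]
Loop ends.
len(tally) = 7

Final answer: 7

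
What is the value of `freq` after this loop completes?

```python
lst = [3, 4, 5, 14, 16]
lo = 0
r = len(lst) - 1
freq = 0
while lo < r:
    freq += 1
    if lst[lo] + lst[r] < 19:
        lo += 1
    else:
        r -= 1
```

Let's trace through this code step by step.

Initialize: lst = [3, 4, 5, 14, 16]
Initialize: lo = 0
Initialize: r = 4
Initialize: freq = 0
Entering loop: while lo < r:
After iteration 1: lo = 0, r = 3, freq = 1
After iteration 2: lo = 1, r = 3, freq = 2
After iteration 3: lo = 2, r = 3, freq = 3
After iteration 4: lo = 2, r = 2, freq = 4
Loop ends.

Final answer: 4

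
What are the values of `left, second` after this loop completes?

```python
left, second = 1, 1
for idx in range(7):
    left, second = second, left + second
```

Let's trace through this code step by step.

Initialize: left = 1
Initialize: second = 1
Entering loop: for idx in range(7):
After iteration 1: idx = 0, left = 1, second = 2
After iteration 2: idx = 1, left = 2, second = 3
After iteration 3: idx = 2, left = 3, second = 5
After iteration 4: idx = 3, left = 5, second = 8
After iteration 5: idx = 4, left = 8, second = 13
After iteration 6: idx = 5, left = 13, second = 21
After iteration 7: idx = 6, left = 21, second = 34
Loop ends.

Final answer: 21, 34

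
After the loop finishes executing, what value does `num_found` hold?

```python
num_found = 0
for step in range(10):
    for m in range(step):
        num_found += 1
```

Let's trace through this code step by step.

Initialize: num_found = 0
Entering loop: for step in range(10):
After iteration 1: step = 0, num_found = 0
After iteration 2: step = 1, num_found = 1, m = 0
After iteration 3: step = 2, num_found = 3, m = 1
After iteration 4: step = 3, num_found = 6, m = 2
After iteration 5: step = 4, num_found = 10, m = 3
After iteration 6: step = 5, num_found = 15, m = 4
After iteration 7: step = 6, num_found = 21, m = 5
After iteration 8: step = 7, num_found = 28, m = 6
After iteration 9: step = 8, num_found = 36, m = 7
After iteration 10: step = 9, num_found = 45, m = 8
Loop ends.

Final answer: 45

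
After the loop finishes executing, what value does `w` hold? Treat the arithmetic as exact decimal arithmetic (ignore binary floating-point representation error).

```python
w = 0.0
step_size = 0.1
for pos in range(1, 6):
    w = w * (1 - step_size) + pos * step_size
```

Let's trace through this code step by step.

Initialize: w = 0.0
Initialize: step_size = 0.1
Entering loop: for pos in range(1, 6):
After iteration 1: pos = 1, w = 0.1
After iteration 2: pos = 2, w = 0.29
After iteration 3: pos = 3, w = 0.561
After iteration 4: pos = 4, w = 0.9049
After iteration 5: pos = 5, w = 1.31441
Loop ends.

Final answer: 1.31441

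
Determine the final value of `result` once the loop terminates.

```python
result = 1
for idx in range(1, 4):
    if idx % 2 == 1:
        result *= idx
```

Let's trace through this code step by step.

Initialize: result = 1
Entering loop: for idx in range(1, 4):
After iteration 1: idx = 1, result = 1
After iteration 2: idx = 2, result = 1
After iteration 3: idx = 3, result = 3
Loop ends.

Final answer: 3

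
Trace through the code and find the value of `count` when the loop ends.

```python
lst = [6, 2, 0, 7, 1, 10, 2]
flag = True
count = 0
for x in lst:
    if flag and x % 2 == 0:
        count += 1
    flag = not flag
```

Let's trace through this code step by step.

Initialize: lst = [6, 2, 0, 7, 1, 10, 2]
Initialize: flag = True
Initialize: count = 0
Entering loop: for x in lst:
After iteration 1: x = 6, flag = False, count = 1
After iteration 2: x = 2, flag = True, count = 1
After iteration 3: x = 0, flag = False, count = 2
After iteration 4: x = 7, flag = True, count = 2
After iteration 5: x = 1, flag = False, count = 2
After iteration 6: x = 10, flag = True, count = 2
After iteration 7: x = 2, flag = False, count = 3
Loop ends.

Final answer: 3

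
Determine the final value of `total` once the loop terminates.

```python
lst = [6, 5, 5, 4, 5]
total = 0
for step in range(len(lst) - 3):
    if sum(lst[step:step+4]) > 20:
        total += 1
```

Let's trace through this code step by step.

Initialize: lst = [6, 5, 5, 4, 5]
Initialize: total = 0
Entering loop: for step in range(len(lst) - 3):
After iteration 1: step = 0, total = 0
After iteration 2: step = 1, total = 0
Loop ends.

Final answer: 0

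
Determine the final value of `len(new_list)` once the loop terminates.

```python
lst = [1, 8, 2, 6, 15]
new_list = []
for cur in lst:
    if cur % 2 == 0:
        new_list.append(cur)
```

Let's trace through this code step by step.

Initialize: lst = [1, 8, 2, 6, 15]
Initialize: new_list = []
Entering loop: for cur in lst:
After iteration 1: cur = 1, new_list = []
After iteration 2: cur = 8, new_list = [8]
After iteration 3: cur = 2, new_list = [8, 2]
After iteration 4: cur = 6, new_list = [8, 2, 6]
After iteration 5: cur = 15, new_list = [8, 2, 6]
Loop ends.
len(new_list) = 3

Final answer: 3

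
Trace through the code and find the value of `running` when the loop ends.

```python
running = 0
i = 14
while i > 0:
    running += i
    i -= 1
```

Let's trace through this code step by step.

Initialize: running = 0
Initialize: i = 14
Entering loop: while i > 0:
After iteration 1: running = 14, i = 13
After iteration 2: running = 27, i = 12
After iteration 3: running = 39, i = 11
After iteration 4: running = 50, i = 10
After iteration 5: running = 60, i = 9
After iteration 6: running = 69, i = 8
After iteration 7: running = 77, i = 7
After iteration 8: running = 84, i = 6
After iteration 9: running = 90, i = 5
After iteration 10: running = 95, i = 4
After iteration 11: running = 99, i = 3
After iteration 12: running = 102, i = 2
After iteration 13: running = 104, i = 1
After iteration 14: running = 105, i = 0
Loop ends.

Final answer: 105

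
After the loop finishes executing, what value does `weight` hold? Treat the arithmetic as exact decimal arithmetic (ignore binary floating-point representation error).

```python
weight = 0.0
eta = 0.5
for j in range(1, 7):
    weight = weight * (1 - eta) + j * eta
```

Let's trace through this code step by step.

Initialize: weight = 0.0
Initialize: eta = 0.5
Entering loop: for j in range(1, 7):
After iteration 1: j = 1, weight = 0.5
After iteration 2: j = 2, weight = 1.25
After iteration 3: j = 3, weight = 2.125
After iteration 4: j = 4, weight = 3.0625
After iteration 5: j = 5, weight = 4.03125
After iteration 6: j = 6, weight = 5.015625
Loop ends.

Final answer: 5.015625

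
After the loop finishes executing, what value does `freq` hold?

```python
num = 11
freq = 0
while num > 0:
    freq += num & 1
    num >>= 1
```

Let's trace through this code step by step.

Initialize: num = 11
Initialize: freq = 0
Entering loop: while num > 0:
After iteration 1: num = 5, freq = 1
After iteration 2: num = 2, freq = 2
After iteration 3: num = 1, freq = 2
After iteration 4: num = 0, freq = 3
Loop ends.

Final answer: 3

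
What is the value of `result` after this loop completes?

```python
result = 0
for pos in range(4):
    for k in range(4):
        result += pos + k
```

Let's trace through this code step by step.

Initialize: result = 0
Entering loop: for pos in range(4):
After iteration 1: pos = 0, result = 6
After iteration 2: pos = 1, result = 16
After iteration 3: pos = 2, result = 30
After iteration 4: pos = 3, result = 48
Loop ends.

Final answer: 48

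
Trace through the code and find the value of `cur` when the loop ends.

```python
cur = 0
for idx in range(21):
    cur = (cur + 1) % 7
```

Let's trace through this code step by step.

Initialize: cur = 0
Entering loop: for idx in range(21):
After iteration 1: idx = 0, cur = 1
After iteration 2: idx = 1, cur = 2
After iteration 3: idx = 2, cur = 3
After iteration 4: idx = 3, cur = 4
After iteration 5: idx = 4, cur = 5
After iteration 6: idx = 5, cur = 6
After iteration 7: idx = 6, cur = 0
After iteration 8: idx = 7, cur = 1
After iteration 9: idx = 8, cur = 2
After iteration 10: idx = 9, cur = 3
After iteration 11: idx = 10, cur = 4
After iteration 12: idx = 11, cur = 5
After iteration 13: idx = 12, cur = 6
After iteration 14: idx = 13, cur = 0
After iteration 15: idx = 14, cur = 1
After iteration 16: idx = 15, cur = 2
After iteration 17: idx = 16, cur = 3
After iteration 18: idx = 17, cur = 4
After iteration 19: idx = 18, cur = 5
After iteration 20: idx = 19, cur = 6
After iteration 21: idx = 20, cur = 0
Loop ends.

Final answer: 0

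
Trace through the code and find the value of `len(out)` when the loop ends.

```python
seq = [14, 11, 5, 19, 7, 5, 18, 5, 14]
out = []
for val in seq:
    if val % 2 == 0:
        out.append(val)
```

Let's trace through this code step by step.

Initialize: seq = [14, 11, 5, 19, 7, 5, 18, 5, 14]
Initialize: out = []
Entering loop: for val in seq:
After iteration 1: val = 14, out = [14]
After iteration 2: val = 11, out = [14]
After iteration 3: val = 5, out = [14]
After iteration 4: val = 19, out = [14]
After iteration 5: val = 7, out = [14]
After iteration 6: val = 5, out = [14]
After iteration 7: val = 18, out = [14, 18]
After iteration 8: val = 5, out = [14, 18]
After iteration 9: val = 14, out = [14, 18, 14]
Loop ends.
len(out) = 3

Final answer: 3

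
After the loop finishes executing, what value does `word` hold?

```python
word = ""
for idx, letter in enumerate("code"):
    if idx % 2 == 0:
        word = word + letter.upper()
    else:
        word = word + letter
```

Let's trace through this code step by step.

Initialize: word = ''
Entering loop: for idx, letter in enumerate("code"):
After iteration 1: idx = 0, letter = 'c', word = 'C'
After iteration 2: idx = 1, letter = 'o', word = 'Co'
After iteration 3: idx = 2, letter = 'd', word = 'CoD'
After iteration 4: idx = 3, letter = 'e', word = 'CoDe'
Loop ends.

Final answer: 'CoDe'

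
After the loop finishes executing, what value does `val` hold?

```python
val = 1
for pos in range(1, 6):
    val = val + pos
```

Let's trace through this code step by step.

Initialize: val = 1
Entering loop: for pos in range(1, 6):
After iteration 1: pos = 1, val = 2
After iteration 2: pos = 2, val = 4
After iteration 3: pos = 3, val = 7
After iteration 4: pos = 4, val = 11
After iteration 5: pos = 5, val = 16
Loop ends.

Final answer: 16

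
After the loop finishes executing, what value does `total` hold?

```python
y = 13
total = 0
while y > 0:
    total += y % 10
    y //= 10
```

Let's trace through this code step by step.

Initialize: y = 13
Initialize: total = 0
Entering loop: while y > 0:
After iteration 1: y = 1, total = 3
After iteration 2: y = 0, total = 4
Loop ends.

Final answer: 4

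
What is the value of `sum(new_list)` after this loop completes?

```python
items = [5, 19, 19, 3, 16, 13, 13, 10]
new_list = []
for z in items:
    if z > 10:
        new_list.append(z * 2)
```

Let's trace through this code step by step.

Initialize: items = [5, 19, 19, 3, 16, 13, 13, 10]
Initialize: new_list = []
Entering loop: for z in items:
After iteration 1: z = 5, new_list = []
After iteration 2: z = 19, new_list = [38]
After iteration 3: z = 19, new_list = [38, 38]
After iteration 4: z = 3, new_list = [38, 38]
After iteration 5: z = 16, new_list = [38, 38, 32]
After iteration 6: z = 13, new_list = [38, 38, 32, 26]
After iteration 7: z = 13, new_list = [38, 38, 32, 26, 26]
After iteration 8: z = 10, new_list = [38, 38, 32, 26, 26]
Loop ends.
sum(new_list) = 160

Final answer: 160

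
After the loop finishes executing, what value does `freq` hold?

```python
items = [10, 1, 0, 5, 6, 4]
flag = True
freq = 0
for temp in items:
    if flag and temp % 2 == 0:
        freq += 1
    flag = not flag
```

Let's trace through this code step by step.

Initialize: items = [10, 1, 0, 5, 6, 4]
Initialize: flag = True
Initialize: freq = 0
Entering loop: for temp in items:
After iteration 1: temp = 10, flag = False, freq = 1
After iteration 2: temp = 1, flag = True, freq = 1
After iteration 3: temp = 0, flag = False, freq = 2
After iteration 4: temp = 5, flag = True, freq = 2
After iteration 5: temp = 6, flag = False, freq = 3
After iteration 6: temp = 4, flag = True, freq = 3
Loop ends.

Final answer: 3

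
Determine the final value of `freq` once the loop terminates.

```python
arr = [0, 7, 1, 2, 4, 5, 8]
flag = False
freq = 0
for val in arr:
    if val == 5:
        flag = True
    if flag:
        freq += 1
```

Let's trace through this code step by step.

Initialize: arr = [0, 7, 1, 2, 4, 5, 8]
Initialize: flag = False
Initialize: freq = 0
Entering loop: for val in arr:
After iteration 1: val = 0, flag = False, freq = 0
After iteration 2: val = 7, flag = False, freq = 0
After iteration 3: val = 1, flag = False, freq = 0
After iteration 4: val = 2, flag = False, freq = 0
After iteration 5: val = 4, flag = False, freq = 0
After iteration 6: val = 5, flag = True, freq = 1
After iteration 7: val = 8, flag = True, freq = 2
Loop ends.

Final answer: 2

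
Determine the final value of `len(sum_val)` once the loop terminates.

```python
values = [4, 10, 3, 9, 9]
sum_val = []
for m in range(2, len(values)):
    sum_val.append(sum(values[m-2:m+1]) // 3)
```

Let's trace through this code step by step.

Initialize: values = [4, 10, 3, 9, 9]
Initialize: sum_val = []
Entering loop: for m in range(2, len(values)):
After iteration 1: m = 2, sum_val = [5]
After iteration 2: m = 3, sum_val = [5, 7]
After iteration 3: m = 4, sum_val = [5, 7, 7]
Loop ends.
len(sum_val) = 3

Final answer: 3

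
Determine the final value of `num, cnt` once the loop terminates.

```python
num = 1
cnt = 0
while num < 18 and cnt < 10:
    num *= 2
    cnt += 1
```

Let's trace through this code step by step.

Initialize: num = 1
Initialize: cnt = 0
Entering loop: while num < 18 and cnt < 10:
After iteration 1: num = 2, cnt = 1
After iteration 2: num = 4, cnt = 2
After iteration 3: num = 8, cnt = 3
After iteration 4: num = 16, cnt = 4
After iteration 5: num = 32, cnt = 5
Loop ends.

Final answer: 32, 5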